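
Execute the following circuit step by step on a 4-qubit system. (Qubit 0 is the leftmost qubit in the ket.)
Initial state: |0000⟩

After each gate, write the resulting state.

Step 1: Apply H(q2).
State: 1/√2|0000⟩ + 1/√2|0010⟩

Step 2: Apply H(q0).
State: 1/2|0000⟩ + 1/2|0010⟩ + 1/2|1000⟩ + 1/2|1010⟩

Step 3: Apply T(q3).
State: 1/2|0000⟩ + 1/2|0010⟩ + 1/2|1000⟩ + 1/2|1010⟩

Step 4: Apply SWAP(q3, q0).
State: 1/2|0000⟩ + 1/2|0001⟩ + 1/2|0010⟩ + 1/2|0011⟩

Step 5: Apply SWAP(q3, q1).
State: 1/2|0000⟩ + 1/2|0010⟩ + 1/2|0100⟩ + 1/2|0110⟩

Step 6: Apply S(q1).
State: 1/2|0000⟩ + 1/2|0010⟩ + (1/2)i|0100⟩ + (1/2)i|0110⟩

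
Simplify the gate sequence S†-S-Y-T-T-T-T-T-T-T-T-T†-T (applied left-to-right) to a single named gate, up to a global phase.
Y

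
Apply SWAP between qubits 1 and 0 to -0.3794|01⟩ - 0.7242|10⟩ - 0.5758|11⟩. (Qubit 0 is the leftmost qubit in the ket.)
-0.7242|01⟩ - 0.3794|10⟩ - 0.5758|11⟩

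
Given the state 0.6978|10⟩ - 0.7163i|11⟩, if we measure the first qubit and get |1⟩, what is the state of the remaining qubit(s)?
0.6978|0⟩ - 0.7163i|1⟩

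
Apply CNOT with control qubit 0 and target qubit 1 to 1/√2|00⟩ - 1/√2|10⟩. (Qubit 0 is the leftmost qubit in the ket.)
1/√2|00⟩ - 1/√2|11⟩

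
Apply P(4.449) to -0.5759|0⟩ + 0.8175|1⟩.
-0.5759|0⟩ + (-0.2128 - 0.7893i)|1⟩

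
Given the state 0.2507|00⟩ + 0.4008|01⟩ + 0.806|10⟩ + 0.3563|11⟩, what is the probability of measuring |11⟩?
0.1269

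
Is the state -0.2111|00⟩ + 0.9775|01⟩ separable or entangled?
Separable

Writing the state as a|00⟩ + b|01⟩ + c|10⟩ + d|11⟩, it is a product state iff ad − bc = 0.
Here (a, b, c, d) = (-0.2111, 0.9775, 0, 0): ad − bc = (-0.2111)(0) − (0.9775)(0) = 0, so the state is separable.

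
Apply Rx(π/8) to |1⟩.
-0.1951i|0⟩ + 0.9808|1⟩

Rx(π/8) = [[cos(θ/2), −i·sin(θ/2)], [−i·sin(θ/2), cos(θ/2)]]; θ = π/8, cos(θ/2) ≈ 0.980785, sin(θ/2) ≈ 0.19509.
With a = amp(|0⟩) = 0 and b = amp(|1⟩) = 1:
new amp(|0⟩) = (0.980785)·a + (-0.19509i)·b = -0.1951i
new amp(|1⟩) = (-0.19509i)·a + (0.980785)·b = 0.9808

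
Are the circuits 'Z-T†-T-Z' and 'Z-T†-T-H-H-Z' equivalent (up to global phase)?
Yes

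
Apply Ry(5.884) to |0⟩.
-0.9801|0⟩ + 0.1983|1⟩

Ry(5.884) = [[cos(θ/2), −sin(θ/2)], [sin(θ/2), cos(θ/2)]]; θ = 5.884, cos(θ/2) ≈ -0.980147, sin(θ/2) ≈ 0.19827.
With a = amp(|0⟩) = 1 and b = amp(|1⟩) = 0:
new amp(|0⟩) = (-0.980147)·a + (-0.19827)·b = -0.9801
new amp(|1⟩) = (0.19827)·a + (-0.980147)·b = 0.1983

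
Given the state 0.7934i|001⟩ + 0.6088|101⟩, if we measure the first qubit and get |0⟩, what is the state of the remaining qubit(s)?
i|01⟩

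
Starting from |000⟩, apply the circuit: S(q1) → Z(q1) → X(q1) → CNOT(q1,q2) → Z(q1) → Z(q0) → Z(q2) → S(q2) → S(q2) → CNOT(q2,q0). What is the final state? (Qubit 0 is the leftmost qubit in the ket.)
-|111⟩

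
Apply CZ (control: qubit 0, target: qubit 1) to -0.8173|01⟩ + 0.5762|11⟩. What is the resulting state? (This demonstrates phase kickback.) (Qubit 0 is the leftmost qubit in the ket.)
-0.8173|01⟩ - 0.5762|11⟩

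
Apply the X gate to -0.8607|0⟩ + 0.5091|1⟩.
0.5091|0⟩ - 0.8607|1⟩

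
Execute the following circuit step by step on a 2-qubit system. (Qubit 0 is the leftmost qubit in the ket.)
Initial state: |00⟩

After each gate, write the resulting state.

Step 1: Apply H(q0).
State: 1/√2|00⟩ + 1/√2|10⟩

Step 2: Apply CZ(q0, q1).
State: 1/√2|00⟩ + 1/√2|10⟩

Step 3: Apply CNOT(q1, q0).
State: 1/√2|00⟩ + 1/√2|10⟩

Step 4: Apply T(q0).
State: 1/√2|00⟩ + (1/2 + (1/2)i)|10⟩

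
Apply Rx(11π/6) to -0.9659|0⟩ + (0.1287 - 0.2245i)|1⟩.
(0.8749 - 0.03331i)|0⟩ + (-0.1243 + 0.4668i)|1⟩

Rx(11π/6) = [[cos(θ/2), −i·sin(θ/2)], [−i·sin(θ/2), cos(θ/2)]]; θ = 11π/6, cos(θ/2) ≈ -0.965926, sin(θ/2) ≈ 0.258819.
With a = amp(|0⟩) = -0.9659 and b = amp(|1⟩) = (0.1287 - 0.2245i):
new amp(|0⟩) = (-0.965926)·a + (-0.258819i)·b = (0.8749 - 0.03331i)
new amp(|1⟩) = (-0.258819i)·a + (-0.965926)·b = (-0.1243 + 0.4668i)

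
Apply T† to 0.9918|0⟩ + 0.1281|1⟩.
0.9918|0⟩ + (0.09058 - 0.09058i)|1⟩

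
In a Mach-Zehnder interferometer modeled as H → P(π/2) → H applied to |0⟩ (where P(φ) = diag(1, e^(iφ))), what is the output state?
(1/2 + (1/2)i)|0⟩ + (1/2 - (1/2)i)|1⟩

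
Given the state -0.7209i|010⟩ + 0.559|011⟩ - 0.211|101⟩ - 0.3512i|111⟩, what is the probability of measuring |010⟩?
0.5197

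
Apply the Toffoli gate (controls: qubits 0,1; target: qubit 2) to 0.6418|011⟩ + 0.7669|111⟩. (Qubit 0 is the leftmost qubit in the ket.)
0.6418|011⟩ + 0.7669|110⟩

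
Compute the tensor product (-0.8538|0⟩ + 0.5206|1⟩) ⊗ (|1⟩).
-0.8538|01⟩ + 0.5206|11⟩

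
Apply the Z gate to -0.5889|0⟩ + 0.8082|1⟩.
-0.5889|0⟩ - 0.8082|1⟩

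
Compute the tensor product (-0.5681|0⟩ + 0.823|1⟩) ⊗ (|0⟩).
-0.5681|00⟩ + 0.823|10⟩

amp(|b₁b₂…⟩) = product of the factor amplitudes for bits b₁, b₂, …; only kets whose every factor amplitude is nonzero survive.
|00⟩: (-0.5681)(1) = -0.5681
|10⟩: (0.823)(1) = 0.823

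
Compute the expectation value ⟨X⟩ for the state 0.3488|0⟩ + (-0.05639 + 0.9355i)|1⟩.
-0.03934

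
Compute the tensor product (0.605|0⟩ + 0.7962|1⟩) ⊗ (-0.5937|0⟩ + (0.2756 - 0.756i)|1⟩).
-0.3592|00⟩ + (0.1667 - 0.4574i)|01⟩ - 0.4727|10⟩ + (0.2194 - 0.6019i)|11⟩

amp(|b₁b₂…⟩) = product of the factor amplitudes for bits b₁, b₂, …; only kets whose every factor amplitude is nonzero survive.
|00⟩: (0.605)(-0.5937) = -0.3592
|01⟩: (0.605)(0.2756 - 0.756i) = (0.1667 - 0.4574i)
|10⟩: (0.7962)(-0.5937) = -0.4727
|11⟩: (0.7962)(0.2756 - 0.756i) = (0.2194 - 0.6019i)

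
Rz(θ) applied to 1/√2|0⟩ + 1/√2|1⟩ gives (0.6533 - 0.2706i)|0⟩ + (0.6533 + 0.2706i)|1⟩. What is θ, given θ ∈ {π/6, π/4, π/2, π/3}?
π/4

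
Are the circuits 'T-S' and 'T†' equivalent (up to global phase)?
No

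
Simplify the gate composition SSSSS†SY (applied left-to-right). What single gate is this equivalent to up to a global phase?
Y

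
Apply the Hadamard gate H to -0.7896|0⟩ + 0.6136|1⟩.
-0.1245|0⟩ - 0.9922|1⟩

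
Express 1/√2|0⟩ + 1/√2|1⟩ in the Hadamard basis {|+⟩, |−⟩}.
|+⟩

With |ψ⟩ = α|0⟩ + β|1⟩, the Hadamard-basis coefficients are ⟨+|ψ⟩ = (α + β)/√2 and ⟨−|ψ⟩ = (α − β)/√2.
Here α = 1/√2, β = 1/√2: (α + β)/√2 = 1, (α − β)/√2 = 0.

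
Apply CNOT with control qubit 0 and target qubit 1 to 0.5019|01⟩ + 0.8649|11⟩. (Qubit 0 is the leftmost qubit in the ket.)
0.5019|01⟩ + 0.8649|10⟩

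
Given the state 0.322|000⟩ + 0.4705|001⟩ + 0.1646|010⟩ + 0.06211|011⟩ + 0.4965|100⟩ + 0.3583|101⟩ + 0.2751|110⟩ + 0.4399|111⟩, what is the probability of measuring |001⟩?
0.2214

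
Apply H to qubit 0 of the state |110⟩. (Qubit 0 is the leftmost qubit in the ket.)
1/√2|010⟩ - 1/√2|110⟩

H on qubit 0 mixes each pair of kets that differ only in qubit 0: amplitudes (a, b) of (|…0…⟩, |…1…⟩) become ((a + b)/√2, (a − b)/√2). Kets absent from the input have amplitude 0.
(|010⟩, |110⟩): (a, b) = (0, 1) → (1/√2, -1/√2)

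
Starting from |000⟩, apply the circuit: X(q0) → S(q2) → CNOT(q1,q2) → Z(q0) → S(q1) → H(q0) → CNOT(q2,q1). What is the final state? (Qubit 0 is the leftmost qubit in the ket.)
-1/√2|000⟩ + 1/√2|100⟩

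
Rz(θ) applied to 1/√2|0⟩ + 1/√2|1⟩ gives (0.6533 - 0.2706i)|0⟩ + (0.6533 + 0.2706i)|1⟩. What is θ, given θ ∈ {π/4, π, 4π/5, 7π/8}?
π/4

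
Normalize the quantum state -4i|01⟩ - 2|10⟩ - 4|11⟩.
-0.6667i|01⟩ - 0.3333|10⟩ - 0.6667|11⟩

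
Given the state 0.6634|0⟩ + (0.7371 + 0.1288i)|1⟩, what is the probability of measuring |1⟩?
0.5599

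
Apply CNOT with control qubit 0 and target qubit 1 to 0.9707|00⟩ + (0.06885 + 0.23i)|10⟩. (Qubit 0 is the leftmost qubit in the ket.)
0.9707|00⟩ + (0.06885 + 0.23i)|11⟩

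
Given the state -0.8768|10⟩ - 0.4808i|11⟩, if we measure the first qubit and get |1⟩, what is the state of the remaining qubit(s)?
-0.8768|0⟩ - 0.4808i|1⟩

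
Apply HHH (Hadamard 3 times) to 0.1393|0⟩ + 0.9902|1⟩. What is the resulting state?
0.7987|0⟩ - 0.6017|1⟩

H² = I, so H^3 = H: a single Hadamard. With (a, b) = (0.1393, 0.9902), H gives ((a + b)/√2, (a − b)/√2) = (0.7987, -0.6017).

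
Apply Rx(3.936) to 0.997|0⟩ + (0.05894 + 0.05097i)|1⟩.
(-0.3387 - 0.05435i)|0⟩ + (-0.0228 - 0.9391i)|1⟩

Rx(3.936) = [[cos(θ/2), −i·sin(θ/2)], [−i·sin(θ/2), cos(θ/2)]]; θ = 3.936, cos(θ/2) ≈ -0.386841, sin(θ/2) ≈ 0.922146.
With a = amp(|0⟩) = 0.997 and b = amp(|1⟩) = (0.05894 + 0.05097i):
new amp(|0⟩) = (-0.386841)·a + (-0.922146i)·b = (-0.3387 - 0.05435i)
new amp(|1⟩) = (-0.922146i)·a + (-0.386841)·b = (-0.0228 - 0.9391i)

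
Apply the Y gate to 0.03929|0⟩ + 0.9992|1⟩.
-0.9992i|0⟩ + 0.03929i|1⟩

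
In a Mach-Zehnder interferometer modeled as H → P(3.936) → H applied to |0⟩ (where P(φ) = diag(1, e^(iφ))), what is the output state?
(0.1496 - 0.3567i)|0⟩ + (0.8504 + 0.3567i)|1⟩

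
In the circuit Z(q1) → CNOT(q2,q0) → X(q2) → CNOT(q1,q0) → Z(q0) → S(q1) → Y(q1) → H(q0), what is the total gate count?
8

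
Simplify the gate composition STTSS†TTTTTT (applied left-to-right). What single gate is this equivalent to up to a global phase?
S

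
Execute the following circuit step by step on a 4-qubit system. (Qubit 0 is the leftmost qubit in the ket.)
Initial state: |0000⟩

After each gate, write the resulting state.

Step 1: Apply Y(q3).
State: i|0001⟩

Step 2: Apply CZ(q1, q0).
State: i|0001⟩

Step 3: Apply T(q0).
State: i|0001⟩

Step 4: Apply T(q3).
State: (-1/√2 + (1/√2)i)|0001⟩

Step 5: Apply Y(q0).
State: (-1/√2 - (1/√2)i)|1001⟩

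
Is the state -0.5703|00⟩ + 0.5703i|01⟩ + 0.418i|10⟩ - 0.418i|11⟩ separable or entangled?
Entangled

Writing the state as a|00⟩ + b|01⟩ + c|10⟩ + d|11⟩, it is a product state iff ad − bc = 0.
Here (a, b, c, d) = (-0.5703, 0.5703i, 0.418i, -0.418i): ad − bc = (-0.5703)(-0.418i) − (0.5703i)(0.418i) = (0.2384 + 0.2384i) ≠ 0, so the state is entangled.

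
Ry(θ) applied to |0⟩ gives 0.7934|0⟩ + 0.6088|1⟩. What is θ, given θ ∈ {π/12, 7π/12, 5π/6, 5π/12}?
5π/12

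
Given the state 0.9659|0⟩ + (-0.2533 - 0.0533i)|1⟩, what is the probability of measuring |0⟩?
0.933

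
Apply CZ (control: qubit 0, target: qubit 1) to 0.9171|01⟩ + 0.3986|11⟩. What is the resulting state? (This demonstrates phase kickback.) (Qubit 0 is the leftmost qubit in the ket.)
0.9171|01⟩ - 0.3986|11⟩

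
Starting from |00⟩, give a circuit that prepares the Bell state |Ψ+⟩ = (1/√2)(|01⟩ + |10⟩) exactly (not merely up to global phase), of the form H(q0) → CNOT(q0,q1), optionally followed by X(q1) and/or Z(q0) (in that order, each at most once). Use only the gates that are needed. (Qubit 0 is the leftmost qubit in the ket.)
H(q0) → CNOT(q0,q1) → X(q1)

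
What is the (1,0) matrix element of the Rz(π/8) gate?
0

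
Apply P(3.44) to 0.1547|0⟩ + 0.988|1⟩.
0.1547|0⟩ + (-0.9443 - 0.2905i)|1⟩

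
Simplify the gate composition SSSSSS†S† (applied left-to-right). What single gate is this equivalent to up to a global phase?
S†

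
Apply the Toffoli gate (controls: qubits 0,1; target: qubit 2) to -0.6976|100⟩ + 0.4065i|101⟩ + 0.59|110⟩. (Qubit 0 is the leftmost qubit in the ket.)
-0.6976|100⟩ + 0.4065i|101⟩ + 0.59|111⟩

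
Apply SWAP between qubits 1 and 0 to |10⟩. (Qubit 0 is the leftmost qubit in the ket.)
|01⟩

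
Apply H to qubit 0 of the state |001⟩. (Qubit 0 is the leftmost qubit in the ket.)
1/√2|001⟩ + 1/√2|101⟩

H on qubit 0 mixes each pair of kets that differ only in qubit 0: amplitudes (a, b) of (|…0…⟩, |…1…⟩) become ((a + b)/√2, (a − b)/√2). Kets absent from the input have amplitude 0.
(|001⟩, |101⟩): (a, b) = (1, 0) → (1/√2, 1/√2)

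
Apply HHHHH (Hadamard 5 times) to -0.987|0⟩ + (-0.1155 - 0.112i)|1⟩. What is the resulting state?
(-0.7796 - 0.0792i)|0⟩ + (-0.6162 + 0.0792i)|1⟩

H² = I, so H^5 = H: a single Hadamard. With (a, b) = (-0.987, (-0.1155 - 0.112i)), H gives ((a + b)/√2, (a − b)/√2) = ((-0.7796 - 0.0792i), (-0.6162 + 0.0792i)).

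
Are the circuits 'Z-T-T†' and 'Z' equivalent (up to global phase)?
Yes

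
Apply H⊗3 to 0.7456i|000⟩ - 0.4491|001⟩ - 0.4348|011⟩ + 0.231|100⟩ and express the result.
(-0.2308 + 0.2636i)|000⟩ + (0.3942 + 0.2636i)|001⟩ + (0.07662 + 0.2636i)|010⟩ + (0.08673 + 0.2636i)|011⟩ + (-0.3942 + 0.2636i)|100⟩ + (0.2308 + 0.2636i)|101⟩ + (-0.08673 + 0.2636i)|110⟩ + (-0.07662 + 0.2636i)|111⟩

H⊗3 gives amp(|y⟩) = (1/2√2) Σ_x (−1)^(x·y) amp(|x⟩), where x·y is the number of positions in which both x and y have a 1.
|000⟩: (0.7456i - 0.4491 - 0.4348 + 0.231)/(2√2) = (-0.2308 + 0.2636i)
|001⟩: (0.7456i + 0.4491 + 0.4348 + 0.231)/(2√2) = (0.3942 + 0.2636i)
|010⟩: (0.7456i - 0.4491 + 0.4348 + 0.231)/(2√2) = (0.07662 + 0.2636i)
|011⟩: (0.7456i + 0.4491 - 0.4348 + 0.231)/(2√2) = (0.08673 + 0.2636i)
|100⟩: (0.7456i - 0.4491 - 0.4348 - 0.231)/(2√2) = (-0.3942 + 0.2636i)
|101⟩: (0.7456i + 0.4491 + 0.4348 - 0.231)/(2√2) = (0.2308 + 0.2636i)
|110⟩: (0.7456i - 0.4491 + 0.4348 - 0.231)/(2√2) = (-0.08673 + 0.2636i)
|111⟩: (0.7456i + 0.4491 - 0.4348 - 0.231)/(2√2) = (-0.07662 + 0.2636i)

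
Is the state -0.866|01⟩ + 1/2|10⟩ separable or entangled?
Entangled

Writing the state as a|00⟩ + b|01⟩ + c|10⟩ + d|11⟩, it is a product state iff ad − bc = 0.
Here (a, b, c, d) = (0, -0.866, 1/2, 0): ad − bc = (0)(0) − (-0.866)(1/2) = 0.433 ≠ 0, so the state is entangled.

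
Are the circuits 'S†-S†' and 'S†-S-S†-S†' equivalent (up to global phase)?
Yes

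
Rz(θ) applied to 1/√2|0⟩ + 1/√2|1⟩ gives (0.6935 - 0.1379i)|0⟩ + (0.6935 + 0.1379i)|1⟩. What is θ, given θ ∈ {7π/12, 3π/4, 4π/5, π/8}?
π/8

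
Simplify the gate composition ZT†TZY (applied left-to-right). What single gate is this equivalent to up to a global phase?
Y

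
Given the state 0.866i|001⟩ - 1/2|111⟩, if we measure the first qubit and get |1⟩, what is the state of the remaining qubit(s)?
-|11⟩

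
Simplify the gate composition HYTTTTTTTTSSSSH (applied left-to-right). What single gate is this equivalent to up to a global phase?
Y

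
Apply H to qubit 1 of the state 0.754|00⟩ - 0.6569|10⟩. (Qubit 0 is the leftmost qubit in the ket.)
0.5332|00⟩ + 0.5332|01⟩ - 0.4645|10⟩ - 0.4645|11⟩

H on qubit 1 mixes each pair of kets that differ only in qubit 1: amplitudes (a, b) of (|…0…⟩, |…1…⟩) become ((a + b)/√2, (a − b)/√2). Kets absent from the input have amplitude 0.
(|00⟩, |01⟩): (a, b) = (0.754, 0) → (0.5332, 0.5332)
(|10⟩, |11⟩): (a, b) = (-0.6569, 0) → (-0.4645, -0.4645)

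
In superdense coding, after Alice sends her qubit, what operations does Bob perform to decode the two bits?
CNOT (Alice's qubit controls Bob's), then H on Alice's qubit, then measure both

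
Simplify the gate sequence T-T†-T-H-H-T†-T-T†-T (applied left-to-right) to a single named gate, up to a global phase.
T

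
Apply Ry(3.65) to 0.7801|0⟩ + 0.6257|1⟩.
-0.8018|0⟩ + 0.5977|1⟩

Ry(3.65) = [[cos(θ/2), −sin(θ/2)], [sin(θ/2), cos(θ/2)]]; θ = 3.65, cos(θ/2) ≈ -0.251475, sin(θ/2) ≈ 0.967864.
With a = amp(|0⟩) = 0.7801 and b = amp(|1⟩) = 0.6257:
new amp(|0⟩) = (-0.251475)·a + (-0.967864)·b = -0.8018
new amp(|1⟩) = (0.967864)·a + (-0.251475)·b = 0.5977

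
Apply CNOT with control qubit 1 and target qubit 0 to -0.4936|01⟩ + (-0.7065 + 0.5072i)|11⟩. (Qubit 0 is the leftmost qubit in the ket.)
(-0.7065 + 0.5072i)|01⟩ - 0.4936|11⟩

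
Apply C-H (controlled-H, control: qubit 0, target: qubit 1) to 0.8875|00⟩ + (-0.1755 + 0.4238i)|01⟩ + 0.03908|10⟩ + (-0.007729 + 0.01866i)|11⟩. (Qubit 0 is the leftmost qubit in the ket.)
0.8875|00⟩ + (-0.1755 + 0.4238i)|01⟩ + (0.02217 + 0.01319i)|10⟩ + (0.0331 - 0.01319i)|11⟩

C-H leaves the control-|0⟩ kets |00⟩, |01⟩ unchanged and applies H to qubit 1 on the control-|1⟩ pair (|10⟩, |11⟩).
H = [[1/√2, 1/√2], [1/√2, -1/√2]].
With a = amp(|10⟩) = 0.03908 and b = amp(|11⟩) = (-0.007729 + 0.01866i):
new amp(|10⟩) = (1/√2)·a + (1/√2)·b = (0.02217 + 0.01319i)
new amp(|11⟩) = (1/√2)·a + (-1/√2)·b = (0.0331 - 0.01319i)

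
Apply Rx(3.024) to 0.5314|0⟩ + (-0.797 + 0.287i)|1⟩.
(0.3177 + 0.7956i)|0⟩ + (-0.04683 - 0.5136i)|1⟩

Rx(3.024) = [[cos(θ/2), −i·sin(θ/2)], [−i·sin(θ/2), cos(θ/2)]]; θ = 3.024, cos(θ/2) ≈ 0.0587625, sin(θ/2) ≈ 0.998272.
With a = amp(|0⟩) = 0.5314 and b = amp(|1⟩) = (-0.797 + 0.287i):
new amp(|0⟩) = (0.0587625)·a + (-0.998272i)·b = (0.3177 + 0.7956i)
new amp(|1⟩) = (-0.998272i)·a + (0.0587625)·b = (-0.04683 - 0.5136i)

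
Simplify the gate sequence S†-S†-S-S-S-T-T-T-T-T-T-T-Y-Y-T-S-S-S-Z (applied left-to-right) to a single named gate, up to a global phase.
Z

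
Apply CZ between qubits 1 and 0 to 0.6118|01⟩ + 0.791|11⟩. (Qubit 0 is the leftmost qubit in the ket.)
0.6118|01⟩ - 0.791|11⟩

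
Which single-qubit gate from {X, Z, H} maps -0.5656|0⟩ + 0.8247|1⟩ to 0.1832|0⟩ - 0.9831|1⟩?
H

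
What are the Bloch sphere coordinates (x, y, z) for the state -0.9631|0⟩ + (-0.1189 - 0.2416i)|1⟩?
(0.229, 0.4654, 0.8551)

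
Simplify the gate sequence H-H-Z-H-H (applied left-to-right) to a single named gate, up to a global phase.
Z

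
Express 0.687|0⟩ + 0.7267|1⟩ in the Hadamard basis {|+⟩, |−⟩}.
0.9996|+⟩ - 0.02807|−⟩

With |ψ⟩ = α|0⟩ + β|1⟩, the Hadamard-basis coefficients are ⟨+|ψ⟩ = (α + β)/√2 and ⟨−|ψ⟩ = (α − β)/√2.
Here α = 0.687, β = 0.7267: (α + β)/√2 = 0.9996, (α − β)/√2 = -0.02807.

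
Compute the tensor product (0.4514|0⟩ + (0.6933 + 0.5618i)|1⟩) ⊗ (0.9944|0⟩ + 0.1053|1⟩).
0.4489|00⟩ + 0.04753|01⟩ + (0.6894 + 0.5587i)|10⟩ + (0.073 + 0.05916i)|11⟩

amp(|b₁b₂…⟩) = product of the factor amplitudes for bits b₁, b₂, …; only kets whose every factor amplitude is nonzero survive.
|00⟩: (0.4514)(0.9944) = 0.4489
|01⟩: (0.4514)(0.1053) = 0.04753
|10⟩: (0.6933 + 0.5618i)(0.9944) = (0.6894 + 0.5587i)
|11⟩: (0.6933 + 0.5618i)(0.1053) = (0.073 + 0.05916i)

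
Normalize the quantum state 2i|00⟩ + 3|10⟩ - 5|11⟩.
0.3244i|00⟩ + 0.4867|10⟩ - 0.8111|11⟩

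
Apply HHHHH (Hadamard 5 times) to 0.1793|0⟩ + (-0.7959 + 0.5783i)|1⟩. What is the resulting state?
(-0.436 + 0.4089i)|0⟩ + (0.6896 - 0.4089i)|1⟩

H² = I, so H^5 = H: a single Hadamard. With (a, b) = (0.1793, (-0.7959 + 0.5783i)), H gives ((a + b)/√2, (a − b)/√2) = ((-0.436 + 0.4089i), (0.6896 - 0.4089i)).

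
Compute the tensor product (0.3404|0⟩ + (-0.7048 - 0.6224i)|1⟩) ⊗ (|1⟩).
0.3404|01⟩ + (-0.7048 - 0.6224i)|11⟩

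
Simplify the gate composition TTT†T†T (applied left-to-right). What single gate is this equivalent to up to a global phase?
T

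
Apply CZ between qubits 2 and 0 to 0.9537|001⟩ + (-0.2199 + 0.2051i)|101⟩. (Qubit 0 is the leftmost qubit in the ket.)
0.9537|001⟩ + (0.2199 - 0.2051i)|101⟩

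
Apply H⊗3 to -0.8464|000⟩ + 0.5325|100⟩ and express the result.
-0.111|000⟩ - 0.111|001⟩ - 0.111|010⟩ - 0.111|011⟩ - 0.4875|100⟩ - 0.4875|101⟩ - 0.4875|110⟩ - 0.4875|111⟩

H⊗3 gives amp(|y⟩) = (1/2√2) Σ_x (−1)^(x·y) amp(|x⟩), where x·y is the number of positions in which both x and y have a 1.
|000⟩: (-0.8464 + 0.5325)/(2√2) = -0.111
|001⟩: (-0.8464 + 0.5325)/(2√2) = -0.111
|010⟩: (-0.8464 + 0.5325)/(2√2) = -0.111
|011⟩: (-0.8464 + 0.5325)/(2√2) = -0.111
|100⟩: (-0.8464 - 0.5325)/(2√2) = -0.4875
|101⟩: (-0.8464 - 0.5325)/(2√2) = -0.4875
|110⟩: (-0.8464 - 0.5325)/(2√2) = -0.4875
|111⟩: (-0.8464 - 0.5325)/(2√2) = -0.4875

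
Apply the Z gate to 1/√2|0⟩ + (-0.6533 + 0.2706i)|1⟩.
1/√2|0⟩ + (0.6533 - 0.2706i)|1⟩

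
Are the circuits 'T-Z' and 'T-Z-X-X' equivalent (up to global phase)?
Yes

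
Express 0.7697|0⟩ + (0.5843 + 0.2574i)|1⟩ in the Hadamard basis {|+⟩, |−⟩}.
(0.9574 + 0.182i)|+⟩ + (0.1311 - 0.182i)|−⟩

With |ψ⟩ = α|0⟩ + β|1⟩, the Hadamard-basis coefficients are ⟨+|ψ⟩ = (α + β)/√2 and ⟨−|ψ⟩ = (α − β)/√2.
Here α = 0.7697, β = (0.5843 + 0.2574i): (α + β)/√2 = (0.9574 + 0.182i), (α − β)/√2 = (0.1311 - 0.182i).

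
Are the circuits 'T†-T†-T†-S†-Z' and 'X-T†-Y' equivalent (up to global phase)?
No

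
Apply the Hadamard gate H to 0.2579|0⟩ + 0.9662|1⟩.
0.8656|0⟩ - 0.5008|1⟩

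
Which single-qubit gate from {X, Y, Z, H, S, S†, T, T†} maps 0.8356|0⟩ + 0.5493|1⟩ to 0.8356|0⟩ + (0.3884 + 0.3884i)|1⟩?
T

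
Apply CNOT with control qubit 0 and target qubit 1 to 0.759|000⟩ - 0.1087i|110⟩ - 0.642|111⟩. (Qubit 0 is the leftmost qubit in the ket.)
0.759|000⟩ - 0.1087i|100⟩ - 0.642|101⟩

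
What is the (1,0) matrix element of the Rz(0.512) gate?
0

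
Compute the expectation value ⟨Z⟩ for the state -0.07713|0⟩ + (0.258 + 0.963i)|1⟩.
-0.988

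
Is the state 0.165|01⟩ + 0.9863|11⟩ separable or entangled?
Separable

Writing the state as a|00⟩ + b|01⟩ + c|10⟩ + d|11⟩, it is a product state iff ad − bc = 0.
Here (a, b, c, d) = (0, 0.165, 0, 0.9863): ad − bc = (0)(0.9863) − (0.165)(0) = 0, so the state is separable.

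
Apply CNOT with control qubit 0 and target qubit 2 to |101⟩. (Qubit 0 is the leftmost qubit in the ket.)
|100⟩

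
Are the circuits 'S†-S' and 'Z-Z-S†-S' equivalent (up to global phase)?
Yes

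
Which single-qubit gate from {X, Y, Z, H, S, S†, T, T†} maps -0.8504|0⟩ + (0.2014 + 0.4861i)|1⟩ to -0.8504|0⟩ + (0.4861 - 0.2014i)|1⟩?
S†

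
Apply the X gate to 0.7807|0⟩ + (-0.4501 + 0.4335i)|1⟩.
(-0.4501 + 0.4335i)|0⟩ + 0.7807|1⟩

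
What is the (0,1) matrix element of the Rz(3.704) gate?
0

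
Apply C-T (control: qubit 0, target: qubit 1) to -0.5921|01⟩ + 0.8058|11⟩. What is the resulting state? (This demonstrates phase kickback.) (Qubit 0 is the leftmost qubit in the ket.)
-0.5921|01⟩ + (0.5698 + 0.5698i)|11⟩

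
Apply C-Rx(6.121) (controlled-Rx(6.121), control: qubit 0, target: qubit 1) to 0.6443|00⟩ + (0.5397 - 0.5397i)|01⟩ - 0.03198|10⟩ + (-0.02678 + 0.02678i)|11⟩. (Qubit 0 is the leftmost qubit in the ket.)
0.6443|00⟩ + (0.5397 - 0.5397i)|01⟩ + (0.03404 + 0.002169i)|10⟩ + (0.02669 - 0.0241i)|11⟩

C-Rx(6.121) leaves the control-|0⟩ kets |00⟩, |01⟩ unchanged and applies Rx(6.121) to qubit 1 on the control-|1⟩ pair (|10⟩, |11⟩).
Rx(6.121) = [[cos(θ/2), −i·sin(θ/2)], [−i·sin(θ/2), cos(θ/2)]]; θ = 6.121, cos(θ/2) ≈ -0.996714, sin(θ/2) ≈ 0.0810038.
With a = amp(|10⟩) = -0.03198 and b = amp(|11⟩) = (-0.02678 + 0.02678i):
new amp(|10⟩) = (-0.996714)·a + (-0.0810038i)·b = (0.03404 + 0.002169i)
new amp(|11⟩) = (-0.0810038i)·a + (-0.996714)·b = (0.02669 - 0.0241i)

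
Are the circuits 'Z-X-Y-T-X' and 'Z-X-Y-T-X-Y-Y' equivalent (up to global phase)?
Yes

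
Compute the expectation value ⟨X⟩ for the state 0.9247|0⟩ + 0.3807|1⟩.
0.7041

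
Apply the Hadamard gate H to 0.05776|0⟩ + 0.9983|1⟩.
0.7467|0⟩ - 0.6651|1⟩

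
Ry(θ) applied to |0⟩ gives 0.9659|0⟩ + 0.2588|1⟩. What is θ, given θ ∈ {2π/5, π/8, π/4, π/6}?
π/6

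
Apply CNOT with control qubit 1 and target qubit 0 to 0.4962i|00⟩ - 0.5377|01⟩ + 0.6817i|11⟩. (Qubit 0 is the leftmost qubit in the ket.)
0.4962i|00⟩ + 0.6817i|01⟩ - 0.5377|11⟩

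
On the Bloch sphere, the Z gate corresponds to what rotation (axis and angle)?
Rotation by π around the z-axis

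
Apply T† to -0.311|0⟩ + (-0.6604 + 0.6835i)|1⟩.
-0.311|0⟩ + (0.01633 + 0.9503i)|1⟩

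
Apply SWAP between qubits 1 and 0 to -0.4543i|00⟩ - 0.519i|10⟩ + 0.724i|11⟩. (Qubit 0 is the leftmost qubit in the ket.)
-0.4543i|00⟩ - 0.519i|01⟩ + 0.724i|11⟩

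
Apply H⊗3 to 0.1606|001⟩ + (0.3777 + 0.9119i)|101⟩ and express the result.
(0.1903 + 0.3224i)|000⟩ + (-0.1903 - 0.3224i)|001⟩ + (0.1903 + 0.3224i)|010⟩ + (-0.1903 - 0.3224i)|011⟩ + (-0.07676 - 0.3224i)|100⟩ + (0.07676 + 0.3224i)|101⟩ + (-0.07676 - 0.3224i)|110⟩ + (0.07676 + 0.3224i)|111⟩

H⊗3 gives amp(|y⟩) = (1/2√2) Σ_x (−1)^(x·y) amp(|x⟩), where x·y is the number of positions in which both x and y have a 1.
|000⟩: (0.1606 + (0.3777 + 0.9119i))/(2√2) = (0.1903 + 0.3224i)
|001⟩: (-0.1606 - (0.3777 + 0.9119i))/(2√2) = (-0.1903 - 0.3224i)
|010⟩: (0.1606 + (0.3777 + 0.9119i))/(2√2) = (0.1903 + 0.3224i)
|011⟩: (-0.1606 - (0.3777 + 0.9119i))/(2√2) = (-0.1903 - 0.3224i)
|100⟩: (0.1606 - (0.3777 + 0.9119i))/(2√2) = (-0.07676 - 0.3224i)
|101⟩: (-0.1606 + (0.3777 + 0.9119i))/(2√2) = (0.07676 + 0.3224i)
|110⟩: (0.1606 - (0.3777 + 0.9119i))/(2√2) = (-0.07676 - 0.3224i)
|111⟩: (-0.1606 + (0.3777 + 0.9119i))/(2√2) = (0.07676 + 0.3224i)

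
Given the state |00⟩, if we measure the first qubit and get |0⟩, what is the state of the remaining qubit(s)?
|0⟩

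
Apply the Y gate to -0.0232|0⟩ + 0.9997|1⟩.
-0.9997i|0⟩ - 0.0232i|1⟩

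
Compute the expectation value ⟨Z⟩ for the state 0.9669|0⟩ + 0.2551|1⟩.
0.8698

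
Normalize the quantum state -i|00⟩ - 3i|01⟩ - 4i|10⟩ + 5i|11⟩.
-0.14i|00⟩ - 0.4201i|01⟩ - 0.5601i|10⟩ + 0.7001i|11⟩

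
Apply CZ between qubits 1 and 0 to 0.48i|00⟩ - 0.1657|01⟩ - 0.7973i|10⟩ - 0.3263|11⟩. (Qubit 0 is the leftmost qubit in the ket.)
0.48i|00⟩ - 0.1657|01⟩ - 0.7973i|10⟩ + 0.3263|11⟩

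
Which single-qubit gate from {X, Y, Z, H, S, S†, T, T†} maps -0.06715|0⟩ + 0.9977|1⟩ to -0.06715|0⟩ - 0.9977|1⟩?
Z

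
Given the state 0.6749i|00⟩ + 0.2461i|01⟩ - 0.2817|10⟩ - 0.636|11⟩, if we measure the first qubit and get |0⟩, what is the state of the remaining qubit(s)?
0.9395i|0⟩ + 0.3426i|1⟩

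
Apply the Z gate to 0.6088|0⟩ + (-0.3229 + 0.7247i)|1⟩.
0.6088|0⟩ + (0.3229 - 0.7247i)|1⟩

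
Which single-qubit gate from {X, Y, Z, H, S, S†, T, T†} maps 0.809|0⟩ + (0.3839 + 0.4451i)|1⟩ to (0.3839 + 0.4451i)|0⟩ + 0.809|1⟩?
X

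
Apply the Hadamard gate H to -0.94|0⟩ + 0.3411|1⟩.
-0.4235|0⟩ - 0.9059|1⟩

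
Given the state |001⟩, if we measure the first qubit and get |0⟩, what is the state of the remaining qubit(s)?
|01⟩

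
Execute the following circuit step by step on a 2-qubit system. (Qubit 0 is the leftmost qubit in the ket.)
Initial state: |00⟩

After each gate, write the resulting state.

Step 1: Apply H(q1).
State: 1/√2|00⟩ + 1/√2|01⟩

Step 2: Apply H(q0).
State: 1/2|00⟩ + 1/2|01⟩ + 1/2|10⟩ + 1/2|11⟩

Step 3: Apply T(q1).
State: 1/2|00⟩ + (1/√8 + (1/√8)i)|01⟩ + 1/2|10⟩ + (1/√8 + (1/√8)i)|11⟩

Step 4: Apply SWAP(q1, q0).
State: 1/2|00⟩ + 1/2|01⟩ + (1/√8 + (1/√8)i)|10⟩ + (1/√8 + (1/√8)i)|11⟩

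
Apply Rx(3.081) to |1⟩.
-0.9995i|0⟩ + 0.03029|1⟩

Rx(3.081) = [[cos(θ/2), −i·sin(θ/2)], [−i·sin(θ/2), cos(θ/2)]]; θ = 3.081, cos(θ/2) ≈ 0.0302917, sin(θ/2) ≈ 0.999541.
With a = amp(|0⟩) = 0 and b = amp(|1⟩) = 1:
new amp(|0⟩) = (0.0302917)·a + (-0.999541i)·b = -0.9995i
new amp(|1⟩) = (-0.999541i)·a + (0.0302917)·b = 0.03029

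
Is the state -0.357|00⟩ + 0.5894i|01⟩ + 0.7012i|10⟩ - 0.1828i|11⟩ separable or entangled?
Entangled

Writing the state as a|00⟩ + b|01⟩ + c|10⟩ + d|11⟩, it is a product state iff ad − bc = 0.
Here (a, b, c, d) = (-0.357, 0.5894i, 0.7012i, -0.1828i): ad − bc = (-0.357)(-0.1828i) − (0.5894i)(0.7012i) = (0.4133 + 0.06526i) ≠ 0, so the state is entangled.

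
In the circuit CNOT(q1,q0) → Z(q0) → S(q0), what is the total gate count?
3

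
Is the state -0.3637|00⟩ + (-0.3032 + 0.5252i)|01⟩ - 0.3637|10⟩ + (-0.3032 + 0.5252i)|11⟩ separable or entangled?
Separable

Writing the state as a|00⟩ + b|01⟩ + c|10⟩ + d|11⟩, it is a product state iff ad − bc = 0.
Here (a, b, c, d) = (-0.3637, (-0.3032 + 0.5252i), -0.3637, (-0.3032 + 0.5252i)): ad − bc = (-0.3637)(-0.3032 + 0.5252i) − (-0.3032 + 0.5252i)(-0.3637) = 0, so the state is separable.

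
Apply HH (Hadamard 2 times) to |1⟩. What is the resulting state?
|1⟩

H² = I, so an even number of Hadamards cancels: H^2 = I and the state is unchanged.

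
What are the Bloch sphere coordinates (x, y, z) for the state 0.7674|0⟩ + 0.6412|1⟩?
(0.9841, 0, 0.1778)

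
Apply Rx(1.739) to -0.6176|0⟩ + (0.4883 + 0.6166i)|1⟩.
(0.07261 - 0.3731i)|0⟩ + (0.3151 + 0.8697i)|1⟩

Rx(1.739) = [[cos(θ/2), −i·sin(θ/2)], [−i·sin(θ/2), cos(θ/2)]]; θ = 1.739, cos(θ/2) ≈ 0.645209, sin(θ/2) ≈ 0.764006.
With a = amp(|0⟩) = -0.6176 and b = amp(|1⟩) = (0.4883 + 0.6166i):
new amp(|0⟩) = (0.645209)·a + (-0.764006i)·b = (0.07261 - 0.3731i)
new amp(|1⟩) = (-0.764006i)·a + (0.645209)·b = (0.3151 + 0.8697i)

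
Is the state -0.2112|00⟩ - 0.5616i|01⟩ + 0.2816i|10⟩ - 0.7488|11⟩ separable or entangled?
Separable

Writing the state as a|00⟩ + b|01⟩ + c|10⟩ + d|11⟩, it is a product state iff ad − bc = 0.
Here (a, b, c, d) = (-0.2112, -0.5616i, 0.2816i, -0.7488): ad − bc = (-0.2112)(-0.7488) − (-0.5616i)(0.2816i) = 0, so the state is separable.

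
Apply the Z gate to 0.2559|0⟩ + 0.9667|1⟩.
0.2559|0⟩ - 0.9667|1⟩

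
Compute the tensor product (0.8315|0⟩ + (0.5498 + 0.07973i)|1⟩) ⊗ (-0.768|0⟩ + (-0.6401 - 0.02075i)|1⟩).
-0.6386|00⟩ + (-0.5322 - 0.01725i)|01⟩ + (-0.4222 - 0.06123i)|10⟩ + (-0.3503 - 0.06244i)|11⟩

amp(|b₁b₂…⟩) = product of the factor amplitudes for bits b₁, b₂, …; only kets whose every factor amplitude is nonzero survive.
|00⟩: (0.8315)(-0.768) = -0.6386
|01⟩: (0.8315)(-0.6401 - 0.02075i) = (-0.5322 - 0.01725i)
|10⟩: (0.5498 + 0.07973i)(-0.768) = (-0.4222 - 0.06123i)
|11⟩: (0.5498 + 0.07973i)(-0.6401 - 0.02075i) = (-0.3503 - 0.06244i)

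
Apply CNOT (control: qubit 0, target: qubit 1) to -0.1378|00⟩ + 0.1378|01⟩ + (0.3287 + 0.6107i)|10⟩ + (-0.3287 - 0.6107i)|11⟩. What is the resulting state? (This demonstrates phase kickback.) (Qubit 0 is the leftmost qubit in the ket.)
-0.1378|00⟩ + 0.1378|01⟩ + (-0.3287 - 0.6107i)|10⟩ + (0.3287 + 0.6107i)|11⟩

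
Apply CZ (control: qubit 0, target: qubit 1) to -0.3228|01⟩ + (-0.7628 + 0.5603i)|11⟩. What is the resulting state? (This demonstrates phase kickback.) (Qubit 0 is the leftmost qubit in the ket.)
-0.3228|01⟩ + (0.7628 - 0.5603i)|11⟩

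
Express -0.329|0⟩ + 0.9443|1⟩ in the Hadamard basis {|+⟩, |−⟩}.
0.4351|+⟩ - 0.9004|−⟩

With |ψ⟩ = α|0⟩ + β|1⟩, the Hadamard-basis coefficients are ⟨+|ψ⟩ = (α + β)/√2 and ⟨−|ψ⟩ = (α − β)/√2.
Here α = -0.329, β = 0.9443: (α + β)/√2 = 0.4351, (α − β)/√2 = -0.9004.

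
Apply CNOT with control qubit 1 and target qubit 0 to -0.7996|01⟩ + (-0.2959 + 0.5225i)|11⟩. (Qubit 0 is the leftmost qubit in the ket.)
(-0.2959 + 0.5225i)|01⟩ - 0.7996|11⟩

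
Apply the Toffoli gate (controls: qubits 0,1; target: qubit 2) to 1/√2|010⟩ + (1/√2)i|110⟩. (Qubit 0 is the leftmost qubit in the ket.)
1/√2|010⟩ + (1/√2)i|111⟩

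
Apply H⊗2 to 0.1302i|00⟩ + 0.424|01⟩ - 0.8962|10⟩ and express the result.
(-0.2361 + 0.0651i)|00⟩ + (-0.6601 + 0.0651i)|01⟩ + (0.6601 + 0.0651i)|10⟩ + (0.2361 + 0.0651i)|11⟩

H⊗2 gives amp(|y⟩) = (1/2) Σ_x (−1)^(x·y) amp(|x⟩), where x·y is the number of positions in which both x and y have a 1.
|00⟩: (0.1302i + 0.424 - 0.8962)/2 = (-0.2361 + 0.0651i)
|01⟩: (0.1302i - 0.424 - 0.8962)/2 = (-0.6601 + 0.0651i)
|10⟩: (0.1302i + 0.424 + 0.8962)/2 = (0.6601 + 0.0651i)
|11⟩: (0.1302i - 0.424 + 0.8962)/2 = (0.2361 + 0.0651i)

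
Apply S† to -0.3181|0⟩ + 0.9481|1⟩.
-0.3181|0⟩ - 0.9481i|1⟩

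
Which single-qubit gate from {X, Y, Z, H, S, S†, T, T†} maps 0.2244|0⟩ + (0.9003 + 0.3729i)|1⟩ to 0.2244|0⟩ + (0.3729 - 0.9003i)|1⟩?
S†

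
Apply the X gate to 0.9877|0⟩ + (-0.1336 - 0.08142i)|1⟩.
(-0.1336 - 0.08142i)|0⟩ + 0.9877|1⟩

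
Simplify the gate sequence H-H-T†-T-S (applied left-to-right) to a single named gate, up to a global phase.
S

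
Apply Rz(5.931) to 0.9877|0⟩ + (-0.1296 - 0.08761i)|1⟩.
(-0.9724 - 0.173i)|0⟩ + (0.1429 + 0.06355i)|1⟩

Rz(5.931) = [[e^(−iθ/2), 0], [0, e^(iθ/2)]] with e^(±iθ/2) = cos(θ/2) ± i·sin(θ/2); θ = 5.931, cos(θ/2) ≈ -0.984536, sin(θ/2) ≈ 0.175184.
With a = amp(|0⟩) = 0.9877 and b = amp(|1⟩) = (-0.1296 - 0.08761i):
new amp(|0⟩) = (-0.984536 - 0.175184i)·a = (-0.9724 - 0.173i)
new amp(|1⟩) = (-0.984536 + 0.175184i)·b = (0.1429 + 0.06355i)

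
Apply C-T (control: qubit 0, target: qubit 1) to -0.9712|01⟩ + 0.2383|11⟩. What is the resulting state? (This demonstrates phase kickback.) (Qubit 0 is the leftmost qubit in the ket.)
-0.9712|01⟩ + (0.1685 + 0.1685i)|11⟩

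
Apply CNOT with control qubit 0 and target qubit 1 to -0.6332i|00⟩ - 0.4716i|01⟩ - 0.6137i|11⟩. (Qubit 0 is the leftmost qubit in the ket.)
-0.6332i|00⟩ - 0.4716i|01⟩ - 0.6137i|10⟩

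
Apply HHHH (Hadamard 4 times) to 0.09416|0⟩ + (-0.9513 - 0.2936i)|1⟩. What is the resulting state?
0.09416|0⟩ + (-0.9513 - 0.2936i)|1⟩

H² = I, so an even number of Hadamards cancels: H^4 = I and the state is unchanged.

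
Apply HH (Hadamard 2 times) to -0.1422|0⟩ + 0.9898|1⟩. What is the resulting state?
-0.1422|0⟩ + 0.9898|1⟩

H² = I, so an even number of Hadamards cancels: H^2 = I and the state is unchanged.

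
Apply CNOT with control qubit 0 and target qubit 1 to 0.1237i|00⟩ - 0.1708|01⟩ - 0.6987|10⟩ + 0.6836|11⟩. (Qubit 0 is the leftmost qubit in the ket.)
0.1237i|00⟩ - 0.1708|01⟩ + 0.6836|10⟩ - 0.6987|11⟩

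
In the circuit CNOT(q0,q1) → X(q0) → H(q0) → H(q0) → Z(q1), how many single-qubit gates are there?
4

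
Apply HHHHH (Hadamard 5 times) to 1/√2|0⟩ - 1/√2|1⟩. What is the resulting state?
|1⟩

H² = I, so H^5 = H: a single Hadamard. With (a, b) = (1/√2, -1/√2), H gives ((a + b)/√2, (a − b)/√2) = (0, 1).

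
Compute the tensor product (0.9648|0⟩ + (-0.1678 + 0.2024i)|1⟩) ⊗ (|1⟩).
0.9648|01⟩ + (-0.1678 + 0.2024i)|11⟩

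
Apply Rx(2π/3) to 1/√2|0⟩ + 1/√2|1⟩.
(1/√8 - 0.6124i)|0⟩ + (1/√8 - 0.6124i)|1⟩

Rx(2π/3) = [[cos(θ/2), −i·sin(θ/2)], [−i·sin(θ/2), cos(θ/2)]]; θ = 2π/3, cos(θ/2) ≈ 0.5, sin(θ/2) ≈ 0.866025.
With a = amp(|0⟩) = 1/√2 and b = amp(|1⟩) = 1/√2:
new amp(|0⟩) = (0.5)·a + (-0.866025i)·b = (1/√8 - 0.6124i)
new amp(|1⟩) = (-0.866025i)·a + (0.5)·b = (1/√8 - 0.6124i)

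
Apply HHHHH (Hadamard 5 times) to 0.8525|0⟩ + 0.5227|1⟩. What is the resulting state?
0.9724|0⟩ + 0.2332|1⟩

H² = I, so H^5 = H: a single Hadamard. With (a, b) = (0.8525, 0.5227), H gives ((a + b)/√2, (a − b)/√2) = (0.9724, 0.2332).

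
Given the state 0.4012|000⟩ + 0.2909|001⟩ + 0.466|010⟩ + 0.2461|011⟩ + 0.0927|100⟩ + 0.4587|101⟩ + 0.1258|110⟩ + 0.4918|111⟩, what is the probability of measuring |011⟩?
0.06057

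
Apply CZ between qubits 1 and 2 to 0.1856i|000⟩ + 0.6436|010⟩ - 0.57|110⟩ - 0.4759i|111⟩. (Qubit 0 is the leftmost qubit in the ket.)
0.1856i|000⟩ + 0.6436|010⟩ - 0.57|110⟩ + 0.4759i|111⟩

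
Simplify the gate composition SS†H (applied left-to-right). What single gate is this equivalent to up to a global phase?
H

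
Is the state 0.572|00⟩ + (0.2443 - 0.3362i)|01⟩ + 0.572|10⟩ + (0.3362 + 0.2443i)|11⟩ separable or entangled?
Entangled

Writing the state as a|00⟩ + b|01⟩ + c|10⟩ + d|11⟩, it is a product state iff ad − bc = 0.
Here (a, b, c, d) = (0.572, (0.2443 - 0.3362i), 0.572, (0.3362 + 0.2443i)): ad − bc = (0.572)(0.3362 + 0.2443i) − (0.2443 - 0.3362i)(0.572) = (0.05257 + 0.332i) ≠ 0, so the state is entangled.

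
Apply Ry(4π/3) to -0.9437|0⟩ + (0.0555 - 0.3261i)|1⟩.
(0.4238 + 0.2824i)|0⟩ + (-0.845 + 0.1631i)|1⟩

Ry(4π/3) = [[cos(θ/2), −sin(θ/2)], [sin(θ/2), cos(θ/2)]]; θ = 4π/3, cos(θ/2) ≈ -0.5, sin(θ/2) ≈ 0.866025.
With a = amp(|0⟩) = -0.9437 and b = amp(|1⟩) = (0.0555 - 0.3261i):
new amp(|0⟩) = (-0.5)·a + (-0.866025)·b = (0.4238 + 0.2824i)
new amp(|1⟩) = (0.866025)·a + (-0.5)·b = (-0.845 + 0.1631i)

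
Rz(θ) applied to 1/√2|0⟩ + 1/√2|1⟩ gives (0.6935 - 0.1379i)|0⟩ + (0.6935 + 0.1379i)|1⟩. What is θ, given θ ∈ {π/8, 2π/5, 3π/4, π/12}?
π/8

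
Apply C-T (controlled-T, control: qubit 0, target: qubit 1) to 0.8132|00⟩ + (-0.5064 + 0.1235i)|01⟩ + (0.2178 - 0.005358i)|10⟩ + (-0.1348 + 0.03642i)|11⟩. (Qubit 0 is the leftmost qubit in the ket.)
0.8132|00⟩ + (-0.5064 + 0.1235i)|01⟩ + (0.2178 - 0.005358i)|10⟩ + (-0.1211 - 0.06957i)|11⟩

C-T leaves the control-|0⟩ kets |00⟩, |01⟩ unchanged and applies T to qubit 1 on the control-|1⟩ pair (|10⟩, |11⟩).
T = [[1, 0], [0, (1/√2 + (1/√2)i)]].
With a = amp(|10⟩) = (0.2178 - 0.005358i) and b = amp(|11⟩) = (-0.1348 + 0.03642i):
new amp(|10⟩) = (1)·a = (0.2178 - 0.005358i)
new amp(|11⟩) = (1/√2 + (1/√2)i)·b = (-0.1211 - 0.06957i)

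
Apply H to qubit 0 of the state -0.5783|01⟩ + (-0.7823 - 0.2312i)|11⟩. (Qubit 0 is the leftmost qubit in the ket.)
(-0.9621 - 0.1635i)|01⟩ + (0.1442 + 0.1635i)|11⟩

H on qubit 0 mixes each pair of kets that differ only in qubit 0: amplitudes (a, b) of (|…0…⟩, |…1…⟩) become ((a + b)/√2, (a − b)/√2). Kets absent from the input have amplitude 0.
(|01⟩, |11⟩): (a, b) = (-0.5783, (-0.7823 - 0.2312i)) → ((-0.9621 - 0.1635i), (0.1442 + 0.1635i))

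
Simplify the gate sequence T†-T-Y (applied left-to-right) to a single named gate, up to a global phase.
Y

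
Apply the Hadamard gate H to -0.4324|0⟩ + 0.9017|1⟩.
0.3318|0⟩ - 0.9434|1⟩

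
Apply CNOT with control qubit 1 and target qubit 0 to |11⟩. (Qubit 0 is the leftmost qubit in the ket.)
|01⟩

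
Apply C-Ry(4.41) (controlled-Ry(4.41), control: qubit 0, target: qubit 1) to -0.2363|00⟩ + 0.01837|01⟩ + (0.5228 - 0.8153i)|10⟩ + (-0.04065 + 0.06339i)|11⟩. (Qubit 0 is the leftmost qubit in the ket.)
-0.2363|00⟩ + 0.01837|01⟩ + (-0.277 + 0.432i)|10⟩ + (0.4452 - 0.6943i)|11⟩

C-Ry(4.41) leaves the control-|0⟩ kets |00⟩, |01⟩ unchanged and applies Ry(4.41) to qubit 1 on the control-|1⟩ pair (|10⟩, |11⟩).
Ry(4.41) = [[cos(θ/2), −sin(θ/2)], [sin(θ/2), cos(θ/2)]]; θ = 4.41, cos(θ/2) ≈ -0.592536, sin(θ/2) ≈ 0.805544.
With a = amp(|10⟩) = (0.5228 - 0.8153i) and b = amp(|11⟩) = (-0.04065 + 0.06339i):
new amp(|10⟩) = (-0.592536)·a + (-0.805544)·b = (-0.277 + 0.432i)
new amp(|11⟩) = (0.805544)·a + (-0.592536)·b = (0.4452 - 0.6943i)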